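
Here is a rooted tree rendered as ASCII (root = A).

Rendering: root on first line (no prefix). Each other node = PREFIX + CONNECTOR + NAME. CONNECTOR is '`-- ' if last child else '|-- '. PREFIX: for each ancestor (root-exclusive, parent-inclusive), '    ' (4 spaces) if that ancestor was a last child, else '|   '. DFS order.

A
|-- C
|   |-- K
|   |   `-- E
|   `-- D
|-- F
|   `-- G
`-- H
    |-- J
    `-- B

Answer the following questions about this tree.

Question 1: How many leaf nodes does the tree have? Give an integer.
Answer: 5

Derivation:
Leaves (nodes with no children): B, D, E, G, J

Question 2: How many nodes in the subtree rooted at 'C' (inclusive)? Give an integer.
Answer: 4

Derivation:
Subtree rooted at C contains: C, D, E, K
Count = 4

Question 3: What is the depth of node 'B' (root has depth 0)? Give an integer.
Path from root to B: A -> H -> B
Depth = number of edges = 2

Answer: 2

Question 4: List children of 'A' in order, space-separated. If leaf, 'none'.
Answer: C F H

Derivation:
Node A's children (from adjacency): C, F, H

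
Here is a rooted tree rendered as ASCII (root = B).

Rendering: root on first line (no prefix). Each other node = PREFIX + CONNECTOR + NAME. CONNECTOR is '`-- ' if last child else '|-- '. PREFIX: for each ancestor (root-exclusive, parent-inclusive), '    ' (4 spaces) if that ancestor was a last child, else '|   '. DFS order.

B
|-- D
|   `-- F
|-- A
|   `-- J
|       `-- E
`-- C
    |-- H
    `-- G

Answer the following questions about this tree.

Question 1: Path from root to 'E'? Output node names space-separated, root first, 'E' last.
Answer: B A J E

Derivation:
Walk down from root: B -> A -> J -> E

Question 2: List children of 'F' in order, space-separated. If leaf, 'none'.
Answer: none

Derivation:
Node F's children (from adjacency): (leaf)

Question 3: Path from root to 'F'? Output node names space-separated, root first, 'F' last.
Walk down from root: B -> D -> F

Answer: B D F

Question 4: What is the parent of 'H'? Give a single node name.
Answer: C

Derivation:
Scan adjacency: H appears as child of C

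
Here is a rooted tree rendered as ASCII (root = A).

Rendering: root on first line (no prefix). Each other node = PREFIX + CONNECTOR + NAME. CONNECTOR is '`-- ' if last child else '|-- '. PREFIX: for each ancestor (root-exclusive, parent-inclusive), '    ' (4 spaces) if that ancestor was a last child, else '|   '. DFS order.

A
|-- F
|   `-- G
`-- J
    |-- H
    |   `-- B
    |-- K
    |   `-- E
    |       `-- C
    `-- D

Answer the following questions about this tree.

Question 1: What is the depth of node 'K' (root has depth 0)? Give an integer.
Path from root to K: A -> J -> K
Depth = number of edges = 2

Answer: 2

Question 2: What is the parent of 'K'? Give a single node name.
Answer: J

Derivation:
Scan adjacency: K appears as child of J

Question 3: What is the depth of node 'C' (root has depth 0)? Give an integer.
Answer: 4

Derivation:
Path from root to C: A -> J -> K -> E -> C
Depth = number of edges = 4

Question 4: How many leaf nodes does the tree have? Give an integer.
Leaves (nodes with no children): B, C, D, G

Answer: 4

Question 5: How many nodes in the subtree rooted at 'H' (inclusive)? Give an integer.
Subtree rooted at H contains: B, H
Count = 2

Answer: 2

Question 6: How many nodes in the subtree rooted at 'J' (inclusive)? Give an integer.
Subtree rooted at J contains: B, C, D, E, H, J, K
Count = 7

Answer: 7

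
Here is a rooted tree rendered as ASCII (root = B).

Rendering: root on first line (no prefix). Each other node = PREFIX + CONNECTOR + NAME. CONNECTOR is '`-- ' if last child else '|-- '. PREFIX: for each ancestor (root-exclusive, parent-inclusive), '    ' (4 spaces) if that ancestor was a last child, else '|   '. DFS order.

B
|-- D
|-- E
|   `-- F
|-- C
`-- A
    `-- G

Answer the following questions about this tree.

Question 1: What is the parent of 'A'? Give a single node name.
Answer: B

Derivation:
Scan adjacency: A appears as child of B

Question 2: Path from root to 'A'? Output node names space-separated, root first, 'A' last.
Answer: B A

Derivation:
Walk down from root: B -> A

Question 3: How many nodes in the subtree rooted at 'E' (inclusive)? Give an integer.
Answer: 2

Derivation:
Subtree rooted at E contains: E, F
Count = 2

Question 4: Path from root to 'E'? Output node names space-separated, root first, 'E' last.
Answer: B E

Derivation:
Walk down from root: B -> E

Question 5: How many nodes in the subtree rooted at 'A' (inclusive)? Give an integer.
Answer: 2

Derivation:
Subtree rooted at A contains: A, G
Count = 2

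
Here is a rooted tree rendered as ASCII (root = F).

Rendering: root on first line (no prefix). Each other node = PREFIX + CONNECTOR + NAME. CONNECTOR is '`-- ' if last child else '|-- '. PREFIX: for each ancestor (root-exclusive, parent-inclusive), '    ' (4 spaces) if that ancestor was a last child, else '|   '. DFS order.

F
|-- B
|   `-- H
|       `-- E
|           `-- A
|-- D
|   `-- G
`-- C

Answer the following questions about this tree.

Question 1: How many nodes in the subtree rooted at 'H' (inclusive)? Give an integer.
Answer: 3

Derivation:
Subtree rooted at H contains: A, E, H
Count = 3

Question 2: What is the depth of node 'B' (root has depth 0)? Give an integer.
Path from root to B: F -> B
Depth = number of edges = 1

Answer: 1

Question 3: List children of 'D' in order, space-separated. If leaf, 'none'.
Answer: G

Derivation:
Node D's children (from adjacency): G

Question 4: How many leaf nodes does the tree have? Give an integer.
Leaves (nodes with no children): A, C, G

Answer: 3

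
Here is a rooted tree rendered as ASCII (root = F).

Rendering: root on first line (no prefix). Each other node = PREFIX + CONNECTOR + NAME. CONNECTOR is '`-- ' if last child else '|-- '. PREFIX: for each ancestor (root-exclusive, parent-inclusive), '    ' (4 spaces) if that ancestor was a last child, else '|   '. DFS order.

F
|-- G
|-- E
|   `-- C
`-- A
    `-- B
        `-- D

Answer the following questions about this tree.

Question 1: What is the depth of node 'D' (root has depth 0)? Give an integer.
Answer: 3

Derivation:
Path from root to D: F -> A -> B -> D
Depth = number of edges = 3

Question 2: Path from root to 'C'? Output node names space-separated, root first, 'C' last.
Walk down from root: F -> E -> C

Answer: F E C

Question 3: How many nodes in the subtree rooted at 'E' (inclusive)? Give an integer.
Answer: 2

Derivation:
Subtree rooted at E contains: C, E
Count = 2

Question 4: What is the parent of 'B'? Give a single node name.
Answer: A

Derivation:
Scan adjacency: B appears as child of A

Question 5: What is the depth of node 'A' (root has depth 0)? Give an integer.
Path from root to A: F -> A
Depth = number of edges = 1

Answer: 1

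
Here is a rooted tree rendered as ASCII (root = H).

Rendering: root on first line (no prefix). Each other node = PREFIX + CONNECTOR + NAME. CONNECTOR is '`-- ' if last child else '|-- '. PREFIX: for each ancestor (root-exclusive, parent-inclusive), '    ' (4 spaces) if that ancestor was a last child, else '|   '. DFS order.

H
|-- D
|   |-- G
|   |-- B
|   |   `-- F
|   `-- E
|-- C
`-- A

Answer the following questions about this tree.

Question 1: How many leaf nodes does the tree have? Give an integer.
Leaves (nodes with no children): A, C, E, F, G

Answer: 5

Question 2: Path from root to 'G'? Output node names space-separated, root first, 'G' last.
Walk down from root: H -> D -> G

Answer: H D G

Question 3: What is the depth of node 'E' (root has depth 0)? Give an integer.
Path from root to E: H -> D -> E
Depth = number of edges = 2

Answer: 2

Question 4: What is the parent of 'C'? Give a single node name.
Scan adjacency: C appears as child of H

Answer: H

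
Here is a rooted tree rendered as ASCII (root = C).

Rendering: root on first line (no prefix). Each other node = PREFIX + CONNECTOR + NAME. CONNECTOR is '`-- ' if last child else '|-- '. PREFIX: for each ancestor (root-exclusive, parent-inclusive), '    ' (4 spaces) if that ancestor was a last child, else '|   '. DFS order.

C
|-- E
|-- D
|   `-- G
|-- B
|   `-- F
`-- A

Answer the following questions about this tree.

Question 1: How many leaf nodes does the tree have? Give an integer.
Leaves (nodes with no children): A, E, F, G

Answer: 4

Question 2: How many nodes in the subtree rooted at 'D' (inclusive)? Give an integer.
Answer: 2

Derivation:
Subtree rooted at D contains: D, G
Count = 2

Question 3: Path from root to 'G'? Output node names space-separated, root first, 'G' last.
Answer: C D G

Derivation:
Walk down from root: C -> D -> G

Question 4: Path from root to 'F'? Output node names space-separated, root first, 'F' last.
Walk down from root: C -> B -> F

Answer: C B F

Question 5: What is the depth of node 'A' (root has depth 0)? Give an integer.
Answer: 1

Derivation:
Path from root to A: C -> A
Depth = number of edges = 1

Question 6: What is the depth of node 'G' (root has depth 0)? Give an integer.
Path from root to G: C -> D -> G
Depth = number of edges = 2

Answer: 2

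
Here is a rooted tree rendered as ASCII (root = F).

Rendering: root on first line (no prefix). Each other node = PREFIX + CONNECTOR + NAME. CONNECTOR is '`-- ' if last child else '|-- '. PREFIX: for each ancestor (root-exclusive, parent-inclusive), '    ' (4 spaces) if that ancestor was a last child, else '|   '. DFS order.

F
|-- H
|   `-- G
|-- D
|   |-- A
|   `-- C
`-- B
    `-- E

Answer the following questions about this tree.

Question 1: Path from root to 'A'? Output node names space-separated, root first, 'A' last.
Answer: F D A

Derivation:
Walk down from root: F -> D -> A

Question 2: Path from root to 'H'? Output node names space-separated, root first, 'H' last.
Answer: F H

Derivation:
Walk down from root: F -> H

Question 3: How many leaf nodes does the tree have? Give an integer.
Leaves (nodes with no children): A, C, E, G

Answer: 4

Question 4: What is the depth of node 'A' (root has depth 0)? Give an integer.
Path from root to A: F -> D -> A
Depth = number of edges = 2

Answer: 2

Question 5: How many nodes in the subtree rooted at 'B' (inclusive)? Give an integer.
Answer: 2

Derivation:
Subtree rooted at B contains: B, E
Count = 2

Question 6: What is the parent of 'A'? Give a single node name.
Answer: D

Derivation:
Scan adjacency: A appears as child of D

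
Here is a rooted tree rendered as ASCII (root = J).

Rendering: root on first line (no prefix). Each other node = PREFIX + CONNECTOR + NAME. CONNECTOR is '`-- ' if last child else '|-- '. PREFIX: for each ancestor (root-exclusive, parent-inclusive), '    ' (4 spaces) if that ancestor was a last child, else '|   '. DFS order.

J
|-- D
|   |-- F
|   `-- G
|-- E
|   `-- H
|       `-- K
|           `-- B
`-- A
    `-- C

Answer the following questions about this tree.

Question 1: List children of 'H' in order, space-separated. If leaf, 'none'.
Node H's children (from adjacency): K

Answer: K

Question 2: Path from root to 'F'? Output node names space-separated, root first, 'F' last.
Answer: J D F

Derivation:
Walk down from root: J -> D -> F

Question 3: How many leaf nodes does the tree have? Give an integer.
Leaves (nodes with no children): B, C, F, G

Answer: 4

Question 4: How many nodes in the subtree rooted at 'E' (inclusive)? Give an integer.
Subtree rooted at E contains: B, E, H, K
Count = 4

Answer: 4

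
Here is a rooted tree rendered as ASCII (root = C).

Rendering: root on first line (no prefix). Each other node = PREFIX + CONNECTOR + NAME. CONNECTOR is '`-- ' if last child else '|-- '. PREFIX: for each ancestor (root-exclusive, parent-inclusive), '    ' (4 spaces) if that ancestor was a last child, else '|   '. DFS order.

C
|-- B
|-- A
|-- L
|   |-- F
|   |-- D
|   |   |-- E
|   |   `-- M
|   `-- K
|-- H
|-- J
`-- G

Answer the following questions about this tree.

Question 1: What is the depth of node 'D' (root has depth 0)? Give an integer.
Path from root to D: C -> L -> D
Depth = number of edges = 2

Answer: 2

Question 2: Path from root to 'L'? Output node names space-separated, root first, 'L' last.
Walk down from root: C -> L

Answer: C L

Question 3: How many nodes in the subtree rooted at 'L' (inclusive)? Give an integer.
Answer: 6

Derivation:
Subtree rooted at L contains: D, E, F, K, L, M
Count = 6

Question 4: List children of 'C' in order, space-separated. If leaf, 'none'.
Node C's children (from adjacency): B, A, L, H, J, G

Answer: B A L H J G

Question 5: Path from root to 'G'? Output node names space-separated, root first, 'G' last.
Walk down from root: C -> G

Answer: C G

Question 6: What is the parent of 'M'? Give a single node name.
Scan adjacency: M appears as child of D

Answer: D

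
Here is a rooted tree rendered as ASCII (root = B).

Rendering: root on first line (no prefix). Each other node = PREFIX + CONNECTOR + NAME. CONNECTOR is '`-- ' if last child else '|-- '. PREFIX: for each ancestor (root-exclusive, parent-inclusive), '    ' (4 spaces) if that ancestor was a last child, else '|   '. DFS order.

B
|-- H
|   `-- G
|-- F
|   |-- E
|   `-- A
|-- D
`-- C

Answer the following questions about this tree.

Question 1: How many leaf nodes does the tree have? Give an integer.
Leaves (nodes with no children): A, C, D, E, G

Answer: 5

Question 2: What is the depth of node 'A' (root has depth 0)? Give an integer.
Answer: 2

Derivation:
Path from root to A: B -> F -> A
Depth = number of edges = 2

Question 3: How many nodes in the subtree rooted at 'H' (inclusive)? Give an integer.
Subtree rooted at H contains: G, H
Count = 2

Answer: 2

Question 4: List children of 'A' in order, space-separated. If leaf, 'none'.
Answer: none

Derivation:
Node A's children (from adjacency): (leaf)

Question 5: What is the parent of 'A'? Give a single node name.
Scan adjacency: A appears as child of F

Answer: F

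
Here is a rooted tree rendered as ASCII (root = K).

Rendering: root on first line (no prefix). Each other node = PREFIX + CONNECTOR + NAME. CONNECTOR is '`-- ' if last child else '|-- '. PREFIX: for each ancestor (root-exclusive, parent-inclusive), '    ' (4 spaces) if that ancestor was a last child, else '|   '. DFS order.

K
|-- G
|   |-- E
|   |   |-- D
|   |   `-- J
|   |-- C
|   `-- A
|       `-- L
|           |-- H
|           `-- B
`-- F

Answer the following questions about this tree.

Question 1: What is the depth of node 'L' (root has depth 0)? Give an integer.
Path from root to L: K -> G -> A -> L
Depth = number of edges = 3

Answer: 3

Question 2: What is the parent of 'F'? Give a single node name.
Scan adjacency: F appears as child of K

Answer: K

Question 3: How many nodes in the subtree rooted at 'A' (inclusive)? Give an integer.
Answer: 4

Derivation:
Subtree rooted at A contains: A, B, H, L
Count = 4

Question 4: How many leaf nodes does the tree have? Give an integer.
Leaves (nodes with no children): B, C, D, F, H, J

Answer: 6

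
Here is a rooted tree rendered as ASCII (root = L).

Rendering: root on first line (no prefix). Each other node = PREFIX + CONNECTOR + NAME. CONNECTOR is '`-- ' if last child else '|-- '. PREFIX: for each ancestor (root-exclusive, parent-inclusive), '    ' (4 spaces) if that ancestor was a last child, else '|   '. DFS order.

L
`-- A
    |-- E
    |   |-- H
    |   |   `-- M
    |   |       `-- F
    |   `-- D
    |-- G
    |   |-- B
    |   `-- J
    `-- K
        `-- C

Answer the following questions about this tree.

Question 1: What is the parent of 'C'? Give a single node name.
Scan adjacency: C appears as child of K

Answer: K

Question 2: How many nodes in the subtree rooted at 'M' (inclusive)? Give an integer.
Answer: 2

Derivation:
Subtree rooted at M contains: F, M
Count = 2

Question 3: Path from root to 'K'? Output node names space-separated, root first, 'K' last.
Answer: L A K

Derivation:
Walk down from root: L -> A -> K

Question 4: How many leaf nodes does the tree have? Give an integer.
Answer: 5

Derivation:
Leaves (nodes with no children): B, C, D, F, J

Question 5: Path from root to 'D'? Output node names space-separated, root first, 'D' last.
Walk down from root: L -> A -> E -> D

Answer: L A E D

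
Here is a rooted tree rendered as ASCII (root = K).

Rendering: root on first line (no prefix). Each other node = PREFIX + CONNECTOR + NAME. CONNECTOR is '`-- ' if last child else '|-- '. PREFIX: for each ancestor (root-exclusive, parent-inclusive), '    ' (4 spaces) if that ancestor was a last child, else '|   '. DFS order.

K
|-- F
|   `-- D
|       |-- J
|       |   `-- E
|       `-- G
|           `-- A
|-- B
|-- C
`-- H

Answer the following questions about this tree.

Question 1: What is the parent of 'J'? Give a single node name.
Scan adjacency: J appears as child of D

Answer: D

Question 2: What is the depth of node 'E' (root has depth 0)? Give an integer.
Path from root to E: K -> F -> D -> J -> E
Depth = number of edges = 4

Answer: 4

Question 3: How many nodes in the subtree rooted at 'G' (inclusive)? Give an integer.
Subtree rooted at G contains: A, G
Count = 2

Answer: 2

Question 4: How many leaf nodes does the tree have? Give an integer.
Leaves (nodes with no children): A, B, C, E, H

Answer: 5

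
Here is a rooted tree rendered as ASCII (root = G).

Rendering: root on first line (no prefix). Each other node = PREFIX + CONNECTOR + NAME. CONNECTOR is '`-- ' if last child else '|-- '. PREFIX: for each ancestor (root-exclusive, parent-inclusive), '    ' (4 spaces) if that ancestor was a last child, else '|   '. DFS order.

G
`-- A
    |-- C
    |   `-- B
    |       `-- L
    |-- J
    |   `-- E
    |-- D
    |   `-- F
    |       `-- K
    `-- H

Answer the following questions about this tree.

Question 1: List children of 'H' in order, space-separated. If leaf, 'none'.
Answer: none

Derivation:
Node H's children (from adjacency): (leaf)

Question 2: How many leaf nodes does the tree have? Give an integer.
Leaves (nodes with no children): E, H, K, L

Answer: 4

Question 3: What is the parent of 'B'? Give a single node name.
Answer: C

Derivation:
Scan adjacency: B appears as child of C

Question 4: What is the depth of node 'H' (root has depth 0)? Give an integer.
Path from root to H: G -> A -> H
Depth = number of edges = 2

Answer: 2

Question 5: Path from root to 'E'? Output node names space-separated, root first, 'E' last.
Answer: G A J E

Derivation:
Walk down from root: G -> A -> J -> E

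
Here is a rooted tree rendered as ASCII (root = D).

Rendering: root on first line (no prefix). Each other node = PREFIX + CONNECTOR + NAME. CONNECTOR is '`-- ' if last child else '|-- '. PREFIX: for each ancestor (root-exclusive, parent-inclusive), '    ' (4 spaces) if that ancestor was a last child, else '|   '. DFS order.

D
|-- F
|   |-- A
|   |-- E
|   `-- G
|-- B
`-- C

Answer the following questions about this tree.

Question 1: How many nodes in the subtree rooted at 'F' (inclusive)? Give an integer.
Answer: 4

Derivation:
Subtree rooted at F contains: A, E, F, G
Count = 4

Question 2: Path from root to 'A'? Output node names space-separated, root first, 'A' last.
Walk down from root: D -> F -> A

Answer: D F A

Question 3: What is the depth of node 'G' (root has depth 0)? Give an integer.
Answer: 2

Derivation:
Path from root to G: D -> F -> G
Depth = number of edges = 2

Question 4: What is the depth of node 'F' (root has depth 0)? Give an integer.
Answer: 1

Derivation:
Path from root to F: D -> F
Depth = number of edges = 1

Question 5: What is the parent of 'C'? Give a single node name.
Scan adjacency: C appears as child of D

Answer: D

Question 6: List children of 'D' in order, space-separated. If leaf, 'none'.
Answer: F B C

Derivation:
Node D's children (from adjacency): F, B, C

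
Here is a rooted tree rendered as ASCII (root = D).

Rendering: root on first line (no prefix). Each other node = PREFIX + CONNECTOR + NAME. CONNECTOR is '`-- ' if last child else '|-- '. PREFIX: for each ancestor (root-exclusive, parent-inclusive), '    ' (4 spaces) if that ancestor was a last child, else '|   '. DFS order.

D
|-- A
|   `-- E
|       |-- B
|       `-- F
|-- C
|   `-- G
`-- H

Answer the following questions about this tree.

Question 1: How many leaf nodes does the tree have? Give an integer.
Leaves (nodes with no children): B, F, G, H

Answer: 4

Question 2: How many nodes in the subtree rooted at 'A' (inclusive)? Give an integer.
Subtree rooted at A contains: A, B, E, F
Count = 4

Answer: 4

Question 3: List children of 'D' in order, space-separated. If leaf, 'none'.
Node D's children (from adjacency): A, C, H

Answer: A C H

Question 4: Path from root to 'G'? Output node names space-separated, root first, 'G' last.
Answer: D C G

Derivation:
Walk down from root: D -> C -> G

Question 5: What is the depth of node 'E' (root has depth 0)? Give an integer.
Answer: 2

Derivation:
Path from root to E: D -> A -> E
Depth = number of edges = 2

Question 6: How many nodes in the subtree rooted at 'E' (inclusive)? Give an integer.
Subtree rooted at E contains: B, E, F
Count = 3

Answer: 3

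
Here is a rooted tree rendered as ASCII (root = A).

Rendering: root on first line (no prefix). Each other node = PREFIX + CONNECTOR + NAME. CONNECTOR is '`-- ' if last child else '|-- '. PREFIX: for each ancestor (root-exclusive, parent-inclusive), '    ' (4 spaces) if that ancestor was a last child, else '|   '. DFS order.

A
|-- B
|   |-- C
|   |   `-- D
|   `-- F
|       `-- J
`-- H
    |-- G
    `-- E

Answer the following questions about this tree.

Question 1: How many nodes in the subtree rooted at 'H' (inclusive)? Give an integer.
Subtree rooted at H contains: E, G, H
Count = 3

Answer: 3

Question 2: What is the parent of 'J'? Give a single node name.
Scan adjacency: J appears as child of F

Answer: F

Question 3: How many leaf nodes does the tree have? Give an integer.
Leaves (nodes with no children): D, E, G, J

Answer: 4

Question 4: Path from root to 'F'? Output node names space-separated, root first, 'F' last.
Answer: A B F

Derivation:
Walk down from root: A -> B -> F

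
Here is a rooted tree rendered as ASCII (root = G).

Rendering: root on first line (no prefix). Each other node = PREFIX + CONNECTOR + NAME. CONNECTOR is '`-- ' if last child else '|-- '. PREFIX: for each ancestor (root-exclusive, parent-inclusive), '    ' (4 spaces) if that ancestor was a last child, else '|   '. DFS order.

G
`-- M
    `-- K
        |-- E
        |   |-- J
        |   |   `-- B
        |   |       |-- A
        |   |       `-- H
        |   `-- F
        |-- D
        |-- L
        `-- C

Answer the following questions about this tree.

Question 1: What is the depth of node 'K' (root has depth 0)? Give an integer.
Path from root to K: G -> M -> K
Depth = number of edges = 2

Answer: 2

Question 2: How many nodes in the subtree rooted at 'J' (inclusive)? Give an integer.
Subtree rooted at J contains: A, B, H, J
Count = 4

Answer: 4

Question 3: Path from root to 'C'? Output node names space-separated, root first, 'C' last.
Walk down from root: G -> M -> K -> C

Answer: G M K C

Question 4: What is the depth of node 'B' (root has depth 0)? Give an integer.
Answer: 5

Derivation:
Path from root to B: G -> M -> K -> E -> J -> B
Depth = number of edges = 5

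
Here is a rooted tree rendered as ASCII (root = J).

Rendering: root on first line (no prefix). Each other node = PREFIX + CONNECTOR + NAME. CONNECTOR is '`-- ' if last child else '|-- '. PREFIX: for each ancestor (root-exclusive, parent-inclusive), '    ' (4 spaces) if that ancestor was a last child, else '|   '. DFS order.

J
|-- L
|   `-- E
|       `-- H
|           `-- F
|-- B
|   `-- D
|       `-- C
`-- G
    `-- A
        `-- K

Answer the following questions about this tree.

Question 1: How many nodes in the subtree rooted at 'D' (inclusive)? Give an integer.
Subtree rooted at D contains: C, D
Count = 2

Answer: 2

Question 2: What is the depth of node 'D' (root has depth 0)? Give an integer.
Path from root to D: J -> B -> D
Depth = number of edges = 2

Answer: 2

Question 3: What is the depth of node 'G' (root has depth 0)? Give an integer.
Path from root to G: J -> G
Depth = number of edges = 1

Answer: 1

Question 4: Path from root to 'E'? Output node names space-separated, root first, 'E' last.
Answer: J L E

Derivation:
Walk down from root: J -> L -> E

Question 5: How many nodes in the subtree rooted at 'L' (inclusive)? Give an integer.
Subtree rooted at L contains: E, F, H, L
Count = 4

Answer: 4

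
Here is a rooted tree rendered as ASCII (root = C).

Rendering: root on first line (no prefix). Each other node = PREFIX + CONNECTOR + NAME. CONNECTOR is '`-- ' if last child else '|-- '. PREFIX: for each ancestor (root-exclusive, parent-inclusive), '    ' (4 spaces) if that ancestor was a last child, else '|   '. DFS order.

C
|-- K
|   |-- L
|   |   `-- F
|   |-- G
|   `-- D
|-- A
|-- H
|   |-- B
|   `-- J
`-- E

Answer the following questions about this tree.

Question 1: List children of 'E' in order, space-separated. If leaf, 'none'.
Answer: none

Derivation:
Node E's children (from adjacency): (leaf)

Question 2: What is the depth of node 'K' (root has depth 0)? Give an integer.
Answer: 1

Derivation:
Path from root to K: C -> K
Depth = number of edges = 1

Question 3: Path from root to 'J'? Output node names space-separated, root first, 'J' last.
Walk down from root: C -> H -> J

Answer: C H J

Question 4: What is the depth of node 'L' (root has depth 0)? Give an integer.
Path from root to L: C -> K -> L
Depth = number of edges = 2

Answer: 2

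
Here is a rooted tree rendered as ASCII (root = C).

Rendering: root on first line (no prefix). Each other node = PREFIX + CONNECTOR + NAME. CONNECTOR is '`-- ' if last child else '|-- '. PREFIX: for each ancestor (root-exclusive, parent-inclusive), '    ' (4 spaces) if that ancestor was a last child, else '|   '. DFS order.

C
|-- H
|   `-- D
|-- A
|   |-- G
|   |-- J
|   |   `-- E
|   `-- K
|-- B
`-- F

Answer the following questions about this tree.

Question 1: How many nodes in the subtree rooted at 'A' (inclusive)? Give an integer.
Answer: 5

Derivation:
Subtree rooted at A contains: A, E, G, J, K
Count = 5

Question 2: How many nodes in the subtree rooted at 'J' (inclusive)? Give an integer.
Answer: 2

Derivation:
Subtree rooted at J contains: E, J
Count = 2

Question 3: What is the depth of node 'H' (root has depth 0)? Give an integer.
Path from root to H: C -> H
Depth = number of edges = 1

Answer: 1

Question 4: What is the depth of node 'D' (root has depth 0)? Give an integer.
Path from root to D: C -> H -> D
Depth = number of edges = 2

Answer: 2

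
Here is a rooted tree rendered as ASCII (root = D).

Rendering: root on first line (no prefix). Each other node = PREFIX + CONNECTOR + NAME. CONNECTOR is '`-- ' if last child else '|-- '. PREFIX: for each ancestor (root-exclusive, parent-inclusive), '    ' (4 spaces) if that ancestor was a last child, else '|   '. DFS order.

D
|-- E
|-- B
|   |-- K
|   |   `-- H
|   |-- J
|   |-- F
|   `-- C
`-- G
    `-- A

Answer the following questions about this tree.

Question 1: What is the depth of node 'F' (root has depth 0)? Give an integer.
Answer: 2

Derivation:
Path from root to F: D -> B -> F
Depth = number of edges = 2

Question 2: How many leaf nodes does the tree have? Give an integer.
Leaves (nodes with no children): A, C, E, F, H, J

Answer: 6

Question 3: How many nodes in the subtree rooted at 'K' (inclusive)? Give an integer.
Answer: 2

Derivation:
Subtree rooted at K contains: H, K
Count = 2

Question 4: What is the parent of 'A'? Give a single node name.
Scan adjacency: A appears as child of G

Answer: G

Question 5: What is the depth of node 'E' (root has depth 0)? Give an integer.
Path from root to E: D -> E
Depth = number of edges = 1

Answer: 1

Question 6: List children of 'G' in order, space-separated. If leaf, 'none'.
Answer: A

Derivation:
Node G's children (from adjacency): A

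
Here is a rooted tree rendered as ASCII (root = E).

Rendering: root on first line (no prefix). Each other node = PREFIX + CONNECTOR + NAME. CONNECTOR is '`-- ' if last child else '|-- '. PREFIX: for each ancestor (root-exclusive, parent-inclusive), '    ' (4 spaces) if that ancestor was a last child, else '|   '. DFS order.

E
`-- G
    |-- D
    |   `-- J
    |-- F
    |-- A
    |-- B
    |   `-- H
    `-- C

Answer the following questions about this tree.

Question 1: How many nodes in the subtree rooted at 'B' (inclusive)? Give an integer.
Subtree rooted at B contains: B, H
Count = 2

Answer: 2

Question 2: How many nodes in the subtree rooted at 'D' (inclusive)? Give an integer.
Answer: 2

Derivation:
Subtree rooted at D contains: D, J
Count = 2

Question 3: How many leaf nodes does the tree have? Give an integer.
Leaves (nodes with no children): A, C, F, H, J

Answer: 5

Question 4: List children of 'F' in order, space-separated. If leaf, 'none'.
Node F's children (from adjacency): (leaf)

Answer: none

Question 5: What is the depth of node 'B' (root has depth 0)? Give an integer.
Path from root to B: E -> G -> B
Depth = number of edges = 2

Answer: 2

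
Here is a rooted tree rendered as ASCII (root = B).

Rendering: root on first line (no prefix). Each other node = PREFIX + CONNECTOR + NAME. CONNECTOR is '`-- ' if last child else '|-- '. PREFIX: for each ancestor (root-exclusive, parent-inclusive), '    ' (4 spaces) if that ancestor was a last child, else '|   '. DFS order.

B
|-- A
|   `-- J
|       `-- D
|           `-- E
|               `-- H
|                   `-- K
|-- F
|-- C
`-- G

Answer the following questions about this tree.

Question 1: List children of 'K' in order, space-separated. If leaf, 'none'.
Answer: none

Derivation:
Node K's children (from adjacency): (leaf)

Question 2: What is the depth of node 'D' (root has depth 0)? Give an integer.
Answer: 3

Derivation:
Path from root to D: B -> A -> J -> D
Depth = number of edges = 3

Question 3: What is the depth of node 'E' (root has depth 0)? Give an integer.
Answer: 4

Derivation:
Path from root to E: B -> A -> J -> D -> E
Depth = number of edges = 4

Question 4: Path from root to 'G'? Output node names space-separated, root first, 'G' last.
Walk down from root: B -> G

Answer: B G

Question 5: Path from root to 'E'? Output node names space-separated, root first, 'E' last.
Answer: B A J D E

Derivation:
Walk down from root: B -> A -> J -> D -> E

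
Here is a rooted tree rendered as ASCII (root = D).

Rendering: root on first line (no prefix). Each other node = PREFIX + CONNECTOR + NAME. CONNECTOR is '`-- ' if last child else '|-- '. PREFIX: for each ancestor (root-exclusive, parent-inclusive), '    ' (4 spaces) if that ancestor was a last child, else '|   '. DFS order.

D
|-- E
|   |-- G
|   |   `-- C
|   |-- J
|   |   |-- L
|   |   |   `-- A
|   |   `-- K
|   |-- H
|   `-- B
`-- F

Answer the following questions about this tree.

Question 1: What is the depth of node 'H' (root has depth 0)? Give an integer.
Answer: 2

Derivation:
Path from root to H: D -> E -> H
Depth = number of edges = 2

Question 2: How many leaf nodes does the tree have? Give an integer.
Answer: 6

Derivation:
Leaves (nodes with no children): A, B, C, F, H, K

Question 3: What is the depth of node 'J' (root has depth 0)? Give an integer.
Path from root to J: D -> E -> J
Depth = number of edges = 2

Answer: 2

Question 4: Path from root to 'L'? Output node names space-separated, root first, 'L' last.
Walk down from root: D -> E -> J -> L

Answer: D E J L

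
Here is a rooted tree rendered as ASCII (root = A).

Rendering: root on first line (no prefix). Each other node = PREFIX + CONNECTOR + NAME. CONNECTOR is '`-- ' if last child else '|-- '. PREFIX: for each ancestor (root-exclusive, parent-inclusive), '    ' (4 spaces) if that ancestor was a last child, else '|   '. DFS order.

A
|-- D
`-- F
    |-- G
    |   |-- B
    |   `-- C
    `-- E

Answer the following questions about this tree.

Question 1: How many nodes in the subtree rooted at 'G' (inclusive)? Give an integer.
Answer: 3

Derivation:
Subtree rooted at G contains: B, C, G
Count = 3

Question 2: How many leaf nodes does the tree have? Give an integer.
Answer: 4

Derivation:
Leaves (nodes with no children): B, C, D, E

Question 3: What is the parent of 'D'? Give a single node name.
Scan adjacency: D appears as child of A

Answer: A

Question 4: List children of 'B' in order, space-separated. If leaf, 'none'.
Node B's children (from adjacency): (leaf)

Answer: none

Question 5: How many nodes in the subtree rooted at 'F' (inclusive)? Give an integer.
Answer: 5

Derivation:
Subtree rooted at F contains: B, C, E, F, G
Count = 5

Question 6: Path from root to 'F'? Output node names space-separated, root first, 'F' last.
Answer: A F

Derivation:
Walk down from root: A -> F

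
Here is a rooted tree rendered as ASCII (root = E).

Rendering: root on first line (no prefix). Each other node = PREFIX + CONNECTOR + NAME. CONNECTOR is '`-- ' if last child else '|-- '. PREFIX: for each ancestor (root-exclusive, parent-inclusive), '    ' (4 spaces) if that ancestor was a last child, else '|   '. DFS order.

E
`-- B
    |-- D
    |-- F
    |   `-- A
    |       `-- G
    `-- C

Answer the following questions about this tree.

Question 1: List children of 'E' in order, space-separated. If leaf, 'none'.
Answer: B

Derivation:
Node E's children (from adjacency): B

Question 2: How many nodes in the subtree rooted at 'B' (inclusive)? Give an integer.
Answer: 6

Derivation:
Subtree rooted at B contains: A, B, C, D, F, G
Count = 6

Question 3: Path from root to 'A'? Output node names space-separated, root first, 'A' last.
Answer: E B F A

Derivation:
Walk down from root: E -> B -> F -> A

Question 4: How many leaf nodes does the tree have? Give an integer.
Answer: 3

Derivation:
Leaves (nodes with no children): C, D, G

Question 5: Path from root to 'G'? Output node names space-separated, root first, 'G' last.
Answer: E B F A G

Derivation:
Walk down from root: E -> B -> F -> A -> G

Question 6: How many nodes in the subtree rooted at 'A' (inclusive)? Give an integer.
Answer: 2

Derivation:
Subtree rooted at A contains: A, G
Count = 2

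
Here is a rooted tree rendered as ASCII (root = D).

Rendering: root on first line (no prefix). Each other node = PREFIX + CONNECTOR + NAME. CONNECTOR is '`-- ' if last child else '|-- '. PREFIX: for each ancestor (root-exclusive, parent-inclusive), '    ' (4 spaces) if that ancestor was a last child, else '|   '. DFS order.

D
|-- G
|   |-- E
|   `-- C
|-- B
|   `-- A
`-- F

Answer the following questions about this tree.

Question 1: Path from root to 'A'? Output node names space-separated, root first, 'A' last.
Answer: D B A

Derivation:
Walk down from root: D -> B -> A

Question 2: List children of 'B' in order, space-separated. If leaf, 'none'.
Node B's children (from adjacency): A

Answer: A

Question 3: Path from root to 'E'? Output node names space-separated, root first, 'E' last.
Answer: D G E

Derivation:
Walk down from root: D -> G -> E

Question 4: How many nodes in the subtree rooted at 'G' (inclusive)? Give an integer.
Answer: 3

Derivation:
Subtree rooted at G contains: C, E, G
Count = 3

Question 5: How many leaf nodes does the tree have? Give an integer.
Answer: 4

Derivation:
Leaves (nodes with no children): A, C, E, F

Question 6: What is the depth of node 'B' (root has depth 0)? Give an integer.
Answer: 1

Derivation:
Path from root to B: D -> B
Depth = number of edges = 1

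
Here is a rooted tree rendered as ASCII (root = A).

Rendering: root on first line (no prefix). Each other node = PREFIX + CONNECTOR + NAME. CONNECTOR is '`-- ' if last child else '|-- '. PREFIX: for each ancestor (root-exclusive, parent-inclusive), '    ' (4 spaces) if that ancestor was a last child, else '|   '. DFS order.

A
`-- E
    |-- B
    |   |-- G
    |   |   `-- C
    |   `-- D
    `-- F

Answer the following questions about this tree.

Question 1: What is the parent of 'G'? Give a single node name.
Answer: B

Derivation:
Scan adjacency: G appears as child of B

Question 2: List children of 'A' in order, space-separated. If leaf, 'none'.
Node A's children (from adjacency): E

Answer: E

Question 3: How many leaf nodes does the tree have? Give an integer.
Leaves (nodes with no children): C, D, F

Answer: 3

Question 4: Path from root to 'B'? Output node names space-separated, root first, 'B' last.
Answer: A E B

Derivation:
Walk down from root: A -> E -> B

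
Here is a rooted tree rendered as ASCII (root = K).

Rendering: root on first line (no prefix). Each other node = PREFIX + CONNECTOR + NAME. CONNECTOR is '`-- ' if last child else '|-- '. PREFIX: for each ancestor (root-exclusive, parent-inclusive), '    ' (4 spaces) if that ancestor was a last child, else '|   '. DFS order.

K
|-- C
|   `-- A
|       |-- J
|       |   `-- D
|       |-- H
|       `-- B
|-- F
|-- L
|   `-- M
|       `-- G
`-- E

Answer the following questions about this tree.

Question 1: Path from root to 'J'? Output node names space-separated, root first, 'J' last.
Walk down from root: K -> C -> A -> J

Answer: K C A J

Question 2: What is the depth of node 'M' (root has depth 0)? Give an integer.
Path from root to M: K -> L -> M
Depth = number of edges = 2

Answer: 2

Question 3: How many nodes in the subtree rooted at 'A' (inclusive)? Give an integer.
Answer: 5

Derivation:
Subtree rooted at A contains: A, B, D, H, J
Count = 5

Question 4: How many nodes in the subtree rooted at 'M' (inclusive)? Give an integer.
Subtree rooted at M contains: G, M
Count = 2

Answer: 2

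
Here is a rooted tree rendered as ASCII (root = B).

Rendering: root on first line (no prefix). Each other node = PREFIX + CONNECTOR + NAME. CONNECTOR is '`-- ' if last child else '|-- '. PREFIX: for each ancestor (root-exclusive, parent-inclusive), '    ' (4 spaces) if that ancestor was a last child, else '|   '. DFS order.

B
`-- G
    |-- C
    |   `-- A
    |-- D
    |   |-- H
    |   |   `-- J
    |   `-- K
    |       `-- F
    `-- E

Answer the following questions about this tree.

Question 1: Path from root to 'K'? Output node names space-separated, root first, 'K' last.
Answer: B G D K

Derivation:
Walk down from root: B -> G -> D -> K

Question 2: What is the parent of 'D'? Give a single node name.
Answer: G

Derivation:
Scan adjacency: D appears as child of G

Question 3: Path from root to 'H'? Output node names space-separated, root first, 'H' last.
Walk down from root: B -> G -> D -> H

Answer: B G D H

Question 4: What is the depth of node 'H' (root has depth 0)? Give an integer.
Path from root to H: B -> G -> D -> H
Depth = number of edges = 3

Answer: 3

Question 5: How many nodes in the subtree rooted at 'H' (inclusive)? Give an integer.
Subtree rooted at H contains: H, J
Count = 2

Answer: 2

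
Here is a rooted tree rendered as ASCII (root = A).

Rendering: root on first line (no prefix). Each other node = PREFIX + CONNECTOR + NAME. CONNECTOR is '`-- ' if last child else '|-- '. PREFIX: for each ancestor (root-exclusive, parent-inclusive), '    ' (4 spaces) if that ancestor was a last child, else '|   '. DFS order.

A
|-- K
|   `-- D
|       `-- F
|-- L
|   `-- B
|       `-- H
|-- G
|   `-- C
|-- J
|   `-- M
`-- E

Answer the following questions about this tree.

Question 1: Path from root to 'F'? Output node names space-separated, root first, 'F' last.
Walk down from root: A -> K -> D -> F

Answer: A K D F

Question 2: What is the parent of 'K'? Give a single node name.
Answer: A

Derivation:
Scan adjacency: K appears as child of A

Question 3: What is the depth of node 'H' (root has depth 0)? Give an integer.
Path from root to H: A -> L -> B -> H
Depth = number of edges = 3

Answer: 3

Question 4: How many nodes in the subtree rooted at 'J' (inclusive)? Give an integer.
Answer: 2

Derivation:
Subtree rooted at J contains: J, M
Count = 2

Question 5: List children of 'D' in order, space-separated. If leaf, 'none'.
Node D's children (from adjacency): F

Answer: F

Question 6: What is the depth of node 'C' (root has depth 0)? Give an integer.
Answer: 2

Derivation:
Path from root to C: A -> G -> C
Depth = number of edges = 2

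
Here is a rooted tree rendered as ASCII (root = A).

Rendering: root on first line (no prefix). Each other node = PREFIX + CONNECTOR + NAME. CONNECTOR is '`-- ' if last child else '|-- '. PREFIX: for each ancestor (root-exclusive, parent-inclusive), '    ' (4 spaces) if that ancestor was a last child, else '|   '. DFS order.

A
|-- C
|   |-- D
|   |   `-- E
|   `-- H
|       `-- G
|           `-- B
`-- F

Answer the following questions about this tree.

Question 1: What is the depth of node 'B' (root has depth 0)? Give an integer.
Path from root to B: A -> C -> H -> G -> B
Depth = number of edges = 4

Answer: 4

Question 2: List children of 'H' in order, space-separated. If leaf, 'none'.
Answer: G

Derivation:
Node H's children (from adjacency): G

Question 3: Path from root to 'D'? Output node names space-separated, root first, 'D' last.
Answer: A C D

Derivation:
Walk down from root: A -> C -> D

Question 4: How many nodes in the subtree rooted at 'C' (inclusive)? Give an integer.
Subtree rooted at C contains: B, C, D, E, G, H
Count = 6

Answer: 6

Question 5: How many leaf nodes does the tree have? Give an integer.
Leaves (nodes with no children): B, E, F

Answer: 3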